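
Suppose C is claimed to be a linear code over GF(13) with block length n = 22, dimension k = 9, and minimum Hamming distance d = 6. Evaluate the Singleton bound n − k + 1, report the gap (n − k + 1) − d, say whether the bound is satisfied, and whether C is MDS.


Singleton RHS = n − k + 1 = 14, slack = 8, bound satisfied, not MDS.

Singleton bound: d ≤ n − k + 1.
Here n = 22, k = 9, so n − k + 1 = 14.
Given d = 6, check d ≤ 14: YES.
Slack = (n − k + 1) − d = 8.
The code is NOT MDS (slack = 8 > 0).
Description: the claimed parameters are [22, 9, 6]_13; such a code would be non-MDS.


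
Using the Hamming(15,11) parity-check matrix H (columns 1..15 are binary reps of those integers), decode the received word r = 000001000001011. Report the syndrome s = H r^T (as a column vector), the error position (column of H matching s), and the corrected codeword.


s = (1, 0, 1, 1)^T, error position = 11, corrected codeword c = 000001000011011

Compute s = H r^T mod 2 one row at a time:
  s_1 = 0 + 0 + 0 + 0 + 1 + 0 + 1 + 1 = 3 ≡ 1 (mod 2).
  s_2 = 0 + 0 + 1 + 0 + 1 + 0 + 1 + 1 = 4 ≡ 0 (mod 2).
  s_3 = 0 + 0 + 1 + 0 + 0 + 0 + 1 + 1 = 3 ≡ 1 (mod 2).
  s_4 = 0 + 0 + 0 + 0 + 0 + 0 + 0 + 1 = 1 ≡ 1 (mod 2).
s = (1, 0, 1, 1)^T — this equals column 11 of H (binary 1011), so error is at position 11.
Correct: flip bit 11 of r = 000001000001011 to get c = 000001000011011.


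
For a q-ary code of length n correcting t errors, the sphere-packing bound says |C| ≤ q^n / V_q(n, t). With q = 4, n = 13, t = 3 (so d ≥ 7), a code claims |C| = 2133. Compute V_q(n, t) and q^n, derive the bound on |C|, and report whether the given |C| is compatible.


V_q(n, t) = 8464, q^n = 67108864, Hamming bound = 7928, |C| = 2133 ≤ bound (satisfied).

Step 1: Compute V_q(n, t) = Σ_{j=0}^3 C(n, j) (q−1)^j.
  j = 0: C(13,0)·(3)^0 = 1·1 = 1.
  j = 1: C(13,1)·(3)^1 = 13·3 = 39.
  j = 2: C(13,2)·(3)^2 = 78·9 = 702.
  j = 3: C(13,3)·(3)^3 = 286·27 = 7722.
  V_q(n, t) = 1 + 39 + 702 + 7722 = 8464.
Step 2: q^n = 4^13 = 67108864.
Step 3: Hamming bound ⌊q^n / V_q(n,t)⌋ = ⌊67108864/8464⌋ = 7928.
Step 4: Compare |C| = 2133 to 7928: satisfied.
The claimed |C| lies below the Hamming bound.


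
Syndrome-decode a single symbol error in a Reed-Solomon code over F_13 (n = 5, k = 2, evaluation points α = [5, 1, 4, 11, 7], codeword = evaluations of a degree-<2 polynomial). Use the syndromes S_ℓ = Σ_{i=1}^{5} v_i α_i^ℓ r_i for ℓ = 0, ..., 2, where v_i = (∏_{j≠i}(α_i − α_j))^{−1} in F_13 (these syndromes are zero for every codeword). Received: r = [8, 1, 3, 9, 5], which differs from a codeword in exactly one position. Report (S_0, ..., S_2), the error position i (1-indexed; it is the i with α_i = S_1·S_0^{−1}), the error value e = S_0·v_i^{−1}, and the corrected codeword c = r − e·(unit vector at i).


S = (12, 2, 9), error at position 4, error magnitude e = 10, c = [8, 1, 3, 12, 5].

Step 1: column multipliers v_i = (∏_{j≠i}(α_i − α_j))^{−1} mod 13.
  i = 1 (α = 5): (5−1)(5−4)(5−11)(5−7) = 4·1·(−6)·(−2) = 48 ≡ 9, so v_1 = 9^{−1} = 3 (mod 13).
  i = 2 (α = 1): (1−5)(1−4)(1−11)(1−7) = (−4)·(−3)·(−10)·(−6) = 720 ≡ 5, so v_2 = 5^{−1} = 8 (mod 13).
  i = 3 (α = 4): (4−5)(4−1)(4−11)(4−7) = (−1)·3·(−7)·(−3) = −63 ≡ 2, so v_3 = 2^{−1} = 7 (mod 13).
  i = 4 (α = 11): (11−5)(11−1)(11−4)(11−7) = 6·10·7·4 = 1680 ≡ 3, so v_4 = 3^{−1} = 9 (mod 13).
  i = 5 (α = 7): (7−5)(7−1)(7−4)(7−11) = 2·6·3·(−4) = −144 ≡ 12, so v_5 = 12^{−1} = 12 (mod 13).
  v = [3, 8, 7, 9, 12].
Step 2: syndromes of r = [8, 1, 3, 9, 5] (all sums mod 13).
  S_0 = Σ v_i r_i = 3·8 + 8·1 + 7·3 + 9·9 + 12·5 = 194 ≡ 12.
  S_1 = Σ v_i α_i r_i = 3·5·8 + 8·1·1 + 7·4·3 + 9·11·9 + 12·7·5 = 1523 ≡ 2.
  α_i^2 mod 13 = [12, 1, 3, 4, 10].
  S_2 = Σ v_i α_i^2 r_i = 3·12·8 + 8·1·1 + 7·3·3 + 9·4·9 + 12·10·5 = 1283 ≡ 9.
  S = (12, 2, 9) ≠ 0, so r is not a codeword (an error is present).
Step 3: locate the error. For a single error e at position i, S_ℓ = v_i·e·α_i^ℓ, so α_err = S_1/S_0.
  S_0^{−1} = 12^{−1} = 12 (mod 13), so α_err = 2·12 = 24 ≡ 11 = α_4. Error position i = 4.
  Consistency check: S_2/S_1 = 9·7 = 63 ≡ 11 = α_err ✓ (single-error assumption holds).
Step 4: error magnitude e = S_0/v_4 = S_0·∏_{j≠4}(α_4 − α_j) = 12·3 = 36 ≡ 10 (mod 13).
Step 5: correct position 4: c_4 = r_4 − e = 9 − 10 ≡ 12 (mod 13). Hence c = [8, 1, 3, 12, 5].
  Check: interpolating c through the α_i gives m(x) = 9 + 5·x (degree < 2) with m(α_i) = c_i for every i, so c is indeed a codeword.


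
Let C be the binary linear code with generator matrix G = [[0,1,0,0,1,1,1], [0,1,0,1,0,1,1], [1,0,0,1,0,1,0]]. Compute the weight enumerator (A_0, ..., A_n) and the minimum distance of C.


Weight distribution: A_0 = 1, A_2 = 1, A_3 = 3, A_4 = 2, A_5 = 1. Minimum distance d = 2.

Enumerate all 2^3 = 8 messages m ∈ F_2^3.
For each, compute codeword c = mG in F_2^7, then tally its weight.
  m = 000 → c = 0000000, weight = 0.
  m = 100 → c = 0100111, weight = 4.
  m = 010 → c = 0101011, weight = 4.
  m = 110 → c = 0001100, weight = 2.
  m = 001 → c = 1001010, weight = 3.
  m = 101 → c = 1101101, weight = 5.
  m = 011 → c = 1100001, weight = 3.
  m = 111 → c = 1000110, weight = 3.
Tally weights:
  weight 0: 1 codewords.
  weight 2: 1 codewords.
  weight 3: 3 codewords.
  weight 4: 2 codewords.
  weight 5: 1 codewords.
Minimum distance d = smallest w > 0 with A_w > 0 = 2.
Sanity: Σ A_w = 8 = 2^3 = 8 ✓.


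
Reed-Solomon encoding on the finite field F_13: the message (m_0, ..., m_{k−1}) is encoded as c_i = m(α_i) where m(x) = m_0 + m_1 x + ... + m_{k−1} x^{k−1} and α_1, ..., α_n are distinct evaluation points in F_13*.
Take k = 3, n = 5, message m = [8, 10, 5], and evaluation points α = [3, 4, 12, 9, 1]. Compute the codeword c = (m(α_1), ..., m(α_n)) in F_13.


c = [5, 11, 3, 9, 10]

Message polynomial: m(x) = 8 + 10·x + 5·x^2 (mod 13).
For each evaluation point α_i, compute m(α_i) mod 13:
  α_1 = 3: Horner steps 5 → 12 → 5, so m(3) = 5.
  α_2 = 4: Horner steps 5 → 4 → 11, so m(4) = 11.
  α_3 = 12: Horner steps 5 → 5 → 3, so m(12) = 3.
  α_4 = 9: Horner steps 5 → 3 → 9, so m(9) = 9.
  α_5 = 1: Horner steps 5 → 2 → 10, so m(1) = 10.
Codeword c = [5, 11, 3, 9, 10] ∈ F_13^5.


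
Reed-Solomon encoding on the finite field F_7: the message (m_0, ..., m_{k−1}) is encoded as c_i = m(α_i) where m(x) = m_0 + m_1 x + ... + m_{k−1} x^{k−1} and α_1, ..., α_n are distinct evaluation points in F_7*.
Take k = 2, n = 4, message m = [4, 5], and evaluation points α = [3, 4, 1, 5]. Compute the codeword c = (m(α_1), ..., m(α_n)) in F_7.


c = [5, 3, 2, 1]

Message polynomial: m(x) = 4 + 5·x (mod 7).
For each evaluation point α_i, compute m(α_i) mod 7:
  α_1 = 3: Horner steps 5 → 5, so m(3) = 5.
  α_2 = 4: Horner steps 5 → 3, so m(4) = 3.
  α_3 = 1: Horner steps 5 → 2, so m(1) = 2.
  α_4 = 5: Horner steps 5 → 1, so m(5) = 1.
Codeword c = [5, 3, 2, 1] ∈ F_7^4.


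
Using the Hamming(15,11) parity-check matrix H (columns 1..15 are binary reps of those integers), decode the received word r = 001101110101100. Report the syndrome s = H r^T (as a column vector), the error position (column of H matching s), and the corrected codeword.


s = (0, 1, 0, 1)^T, error position = 5, corrected codeword c = 001111110101100

Compute s = H r^T mod 2 one row at a time:
  s_1 = 1 + 0 + 1 + 0 + 1 + 1 + 0 + 0 = 4 ≡ 0 (mod 2).
  s_2 = 1 + 0 + 1 + 1 + 1 + 1 + 0 + 0 = 5 ≡ 1 (mod 2).
  s_3 = 0 + 1 + 1 + 1 + 1 + 0 + 0 + 0 = 4 ≡ 0 (mod 2).
  s_4 = 0 + 1 + 0 + 1 + 0 + 0 + 1 + 0 = 3 ≡ 1 (mod 2).
s = (0, 1, 0, 1)^T — this equals column 5 of H (binary 0101), so error is at position 5.
Correct: flip bit 5 of r = 001101110101100 to get c = 001111110101100.


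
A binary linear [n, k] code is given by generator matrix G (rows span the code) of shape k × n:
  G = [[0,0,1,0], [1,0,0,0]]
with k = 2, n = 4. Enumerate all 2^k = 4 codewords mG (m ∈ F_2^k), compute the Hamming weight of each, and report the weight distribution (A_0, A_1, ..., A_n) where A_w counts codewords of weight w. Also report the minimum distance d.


Weight distribution: A_0 = 1, A_1 = 2, A_2 = 1. Minimum distance d = 1.

Enumerate all 2^2 = 4 messages m ∈ F_2^2.
For each, compute codeword c = mG in F_2^4, then tally its weight.
  m = 00 → c = 0000, weight = 0.
  m = 10 → c = 0010, weight = 1.
  m = 01 → c = 1000, weight = 1.
  m = 11 → c = 1010, weight = 2.
Tally weights:
  weight 0: 1 codewords.
  weight 1: 2 codewords.
  weight 2: 1 codewords.
Minimum distance d = smallest w > 0 with A_w > 0 = 1.
Sanity: Σ A_w = 4 = 2^2 = 4 ✓.


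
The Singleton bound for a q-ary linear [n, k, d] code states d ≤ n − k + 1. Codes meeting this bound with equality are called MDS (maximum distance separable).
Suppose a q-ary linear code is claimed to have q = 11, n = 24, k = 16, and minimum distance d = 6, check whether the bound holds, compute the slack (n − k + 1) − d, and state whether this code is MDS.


Singleton RHS = n − k + 1 = 9, slack = 3, bound satisfied, not MDS.

Singleton bound: d ≤ n − k + 1.
Here n = 24, k = 16, so n − k + 1 = 9.
Given d = 6, check d ≤ 9: YES.
Slack = (n − k + 1) − d = 3.
The code is NOT MDS (slack = 3 > 0).
Description: the claimed parameters are [24, 16, 6]_11; such a code would be non-MDS.


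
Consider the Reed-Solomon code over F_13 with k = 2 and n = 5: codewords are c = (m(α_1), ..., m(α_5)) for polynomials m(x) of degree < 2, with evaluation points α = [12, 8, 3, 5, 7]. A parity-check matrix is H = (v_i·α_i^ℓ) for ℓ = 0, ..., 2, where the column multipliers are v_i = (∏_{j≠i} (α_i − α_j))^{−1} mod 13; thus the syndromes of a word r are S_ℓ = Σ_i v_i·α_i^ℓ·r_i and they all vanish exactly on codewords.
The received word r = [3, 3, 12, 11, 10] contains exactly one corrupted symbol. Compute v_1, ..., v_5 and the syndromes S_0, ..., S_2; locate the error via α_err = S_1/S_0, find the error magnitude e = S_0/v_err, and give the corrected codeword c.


S = (11, 2, 11), error at position 1, error magnitude e = 2, c = [1, 3, 12, 11, 10].

Step 1: column multipliers v_i = (∏_{j≠i}(α_i − α_j))^{−1} mod 13.
  i = 1 (α = 12): (12−8)(12−3)(12−5)(12−7) = 4·9·7·5 = 1260 ≡ 12, so v_1 = 12^{−1} = 12 (mod 13).
  i = 2 (α = 8): (8−12)(8−3)(8−5)(8−7) = (−4)·5·3·1 = −60 ≡ 5, so v_2 = 5^{−1} = 8 (mod 13).
  i = 3 (α = 3): (3−12)(3−8)(3−5)(3−7) = (−9)·(−5)·(−2)·(−4) = 360 ≡ 9, so v_3 = 9^{−1} = 3 (mod 13).
  i = 4 (α = 5): (5−12)(5−8)(5−3)(5−7) = (−7)·(−3)·2·(−2) = −84 ≡ 7, so v_4 = 7^{−1} = 2 (mod 13).
  i = 5 (α = 7): (7−12)(7−8)(7−3)(7−5) = (−5)·(−1)·4·2 = 40 ≡ 1, so v_5 = 1^{−1} = 1 (mod 13).
  v = [12, 8, 3, 2, 1].
Step 2: syndromes of r = [3, 3, 12, 11, 10] (all sums mod 13).
  S_0 = Σ v_i r_i = 12·3 + 8·3 + 3·12 + 2·11 + 1·10 = 128 ≡ 11.
  S_1 = Σ v_i α_i r_i = 12·12·3 + 8·8·3 + 3·3·12 + 2·5·11 + 1·7·10 = 912 ≡ 2.
  α_i^2 mod 13 = [1, 12, 9, 12, 10].
  S_2 = Σ v_i α_i^2 r_i = 12·1·3 + 8·12·3 + 3·9·12 + 2·12·11 + 1·10·10 = 1012 ≡ 11.
  S = (11, 2, 11) ≠ 0, so r is not a codeword (an error is present).
Step 3: locate the error. For a single error e at position i, S_ℓ = v_i·e·α_i^ℓ, so α_err = S_1/S_0.
  S_0^{−1} = 11^{−1} = 6 (mod 13), so α_err = 2·6 = 12 ≡ 12 = α_1. Error position i = 1.
  Consistency check: S_2/S_1 = 11·7 = 77 ≡ 12 = α_err ✓ (single-error assumption holds).
Step 4: error magnitude e = S_0/v_1 = S_0·∏_{j≠1}(α_1 − α_j) = 11·12 = 132 ≡ 2 (mod 13).
Step 5: correct position 1: c_1 = r_1 − e = 3 − 2 ≡ 1 (mod 13). Hence c = [1, 3, 12, 11, 10].
  Check: interpolating c through the α_i gives m(x) = 7 + 6·x (degree < 2) with m(α_i) = c_i for every i, so c is indeed a codeword.


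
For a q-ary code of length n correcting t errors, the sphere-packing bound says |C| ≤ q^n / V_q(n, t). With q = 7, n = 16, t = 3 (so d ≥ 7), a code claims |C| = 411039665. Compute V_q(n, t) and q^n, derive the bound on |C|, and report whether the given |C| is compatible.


V_q(n, t) = 125377, q^n = 33232930569601, Hamming bound = 265064011, |C| = 411039665 > bound (violated).

Step 1: Compute V_q(n, t) = Σ_{j=0}^3 C(n, j) (q−1)^j.
  j = 0: C(16,0)·(6)^0 = 1·1 = 1.
  j = 1: C(16,1)·(6)^1 = 16·6 = 96.
  j = 2: C(16,2)·(6)^2 = 120·36 = 4320.
  j = 3: C(16,3)·(6)^3 = 560·216 = 120960.
  V_q(n, t) = 1 + 96 + 4320 + 120960 = 125377.
Step 2: q^n = 7^16 = 33232930569601.
Step 3: Hamming bound ⌊q^n / V_q(n,t)⌋ = ⌊33232930569601/125377⌋ = 265064011.
Step 4: Compare |C| = 411039665 to 265064011: violated.
The claimed |C| lies above the Hamming bound, so no 7-ary code of length 16 with d ≥ 7 can have 411039665 codewords.


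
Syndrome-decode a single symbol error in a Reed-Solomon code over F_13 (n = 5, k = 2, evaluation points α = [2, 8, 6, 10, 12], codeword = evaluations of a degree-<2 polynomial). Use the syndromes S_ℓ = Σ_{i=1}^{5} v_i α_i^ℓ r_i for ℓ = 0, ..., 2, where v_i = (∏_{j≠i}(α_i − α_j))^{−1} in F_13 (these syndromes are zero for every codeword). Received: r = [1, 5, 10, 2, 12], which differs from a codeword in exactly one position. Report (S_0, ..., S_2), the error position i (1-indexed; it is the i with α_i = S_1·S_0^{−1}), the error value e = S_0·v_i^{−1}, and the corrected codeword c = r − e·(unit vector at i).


S = (5, 4, 11), error at position 3, error magnitude e = 2, c = [1, 5, 8, 2, 12].

Step 1: column multipliers v_i = (∏_{j≠i}(α_i − α_j))^{−1} mod 13.
  i = 1 (α = 2): (2−8)(2−6)(2−10)(2−12) = (−6)·(−4)·(−8)·(−10) = 1920 ≡ 9, so v_1 = 9^{−1} = 3 (mod 13).
  i = 2 (α = 8): (8−2)(8−6)(8−10)(8−12) = 6·2·(−2)·(−4) = 96 ≡ 5, so v_2 = 5^{−1} = 8 (mod 13).
  i = 3 (α = 6): (6−2)(6−8)(6−10)(6−12) = 4·(−2)·(−4)·(−6) = −192 ≡ 3, so v_3 = 3^{−1} = 9 (mod 13).
  i = 4 (α = 10): (10−2)(10−8)(10−6)(10−12) = 8·2·4·(−2) = −128 ≡ 2, so v_4 = 2^{−1} = 7 (mod 13).
  i = 5 (α = 12): (12−2)(12−8)(12−6)(12−10) = 10·4·6·2 = 480 ≡ 12, so v_5 = 12^{−1} = 12 (mod 13).
  v = [3, 8, 9, 7, 12].
Step 2: syndromes of r = [1, 5, 10, 2, 12] (all sums mod 13).
  S_0 = Σ v_i r_i = 3·1 + 8·5 + 9·10 + 7·2 + 12·12 = 291 ≡ 5.
  S_1 = Σ v_i α_i r_i = 3·2·1 + 8·8·5 + 9·6·10 + 7·10·2 + 12·12·12 = 2734 ≡ 4.
  α_i^2 mod 13 = [4, 12, 10, 9, 1].
  S_2 = Σ v_i α_i^2 r_i = 3·4·1 + 8·12·5 + 9·10·10 + 7·9·2 + 12·1·12 = 1662 ≡ 11.
  S = (5, 4, 11) ≠ 0, so r is not a codeword (an error is present).
Step 3: locate the error. For a single error e at position i, S_ℓ = v_i·e·α_i^ℓ, so α_err = S_1/S_0.
  S_0^{−1} = 5^{−1} = 8 (mod 13), so α_err = 4·8 = 32 ≡ 6 = α_3. Error position i = 3.
  Consistency check: S_2/S_1 = 11·10 = 110 ≡ 6 = α_err ✓ (single-error assumption holds).
Step 4: error magnitude e = S_0/v_3 = S_0·∏_{j≠3}(α_3 − α_j) = 5·3 = 15 ≡ 2 (mod 13).
Step 5: correct position 3: c_3 = r_3 − e = 10 − 2 ≡ 8 (mod 13). Hence c = [1, 5, 8, 2, 12].
  Check: interpolating c through the α_i gives m(x) = 4 + 5·x (degree < 2) with m(α_i) = c_i for every i, so c is indeed a codeword.


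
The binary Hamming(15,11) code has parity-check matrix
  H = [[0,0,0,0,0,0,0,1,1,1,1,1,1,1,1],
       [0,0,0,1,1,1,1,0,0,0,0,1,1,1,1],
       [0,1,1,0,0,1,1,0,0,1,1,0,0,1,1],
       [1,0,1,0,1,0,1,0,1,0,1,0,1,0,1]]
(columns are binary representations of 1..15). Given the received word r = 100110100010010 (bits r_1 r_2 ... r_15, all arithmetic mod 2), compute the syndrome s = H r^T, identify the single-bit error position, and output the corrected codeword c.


s = (0, 0, 1, 0)^T, error position = 2, corrected codeword c = 110110100010010

Compute s = H r^T mod 2 one row at a time:
  s_1 = 0 + 0 + 0 + 1 + 0 + 0 + 1 + 0 = 2 ≡ 0 (mod 2).
  s_2 = 1 + 1 + 0 + 1 + 0 + 0 + 1 + 0 = 4 ≡ 0 (mod 2).
  s_3 = 0 + 0 + 0 + 1 + 0 + 1 + 1 + 0 = 3 ≡ 1 (mod 2).
  s_4 = 1 + 0 + 1 + 1 + 0 + 1 + 0 + 0 = 4 ≡ 0 (mod 2).
s = (0, 0, 1, 0)^T — this equals column 2 of H (binary 0010), so error is at position 2.
Correct: flip bit 2 of r = 100110100010010 to get c = 110110100010010.


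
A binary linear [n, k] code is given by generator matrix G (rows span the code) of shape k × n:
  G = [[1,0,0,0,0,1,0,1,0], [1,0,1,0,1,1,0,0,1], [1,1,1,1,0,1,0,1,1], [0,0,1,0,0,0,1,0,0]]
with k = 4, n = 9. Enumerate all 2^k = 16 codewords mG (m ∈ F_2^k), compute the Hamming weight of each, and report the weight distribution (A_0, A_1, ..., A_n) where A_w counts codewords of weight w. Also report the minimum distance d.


Weight distribution: A_0 = 1, A_2 = 1, A_3 = 1, A_4 = 5, A_5 = 4, A_6 = 1, A_7 = 3. Minimum distance d = 2.

Enumerate all 2^4 = 16 messages m ∈ F_2^4.
For each, compute codeword c = mG in F_2^9, then tally its weight.
  m = 0000 → c = 000000000, weight = 0.
  m = 1000 → c = 100001010, weight = 3.
  m = 0100 → c = 101011001, weight = 5.
  m = 1100 → c = 001010011, weight = 4.
  m = 0010 → c = 111101011, weight = 7.
  m = 1010 → c = 011100001, weight = 4.
  m = 0110 → c = 010110010, weight = 4.
  m = 1110 → c = 110111000, weight = 5.
  m = 0001 → c = 001000100, weight = 2.
  m = 1001 → c = 101001110, weight = 5.
  m = 0101 → c = 100011101, weight = 5.
  m = 1101 → c = 000010111, weight = 4.
  m = 0011 → c = 110101111, weight = 7.
  m = 1011 → c = 010100101, weight = 4.
  m = 0111 → c = 011110110, weight = 6.
  m = 1111 → c = 111111100, weight = 7.
Tally weights:
  weight 0: 1 codewords.
  weight 2: 1 codewords.
  weight 3: 1 codewords.
  weight 4: 5 codewords.
  weight 5: 4 codewords.
  weight 6: 1 codewords.
  weight 7: 3 codewords.
Minimum distance d = smallest w > 0 with A_w > 0 = 2.
Sanity: Σ A_w = 16 = 2^4 = 16 ✓.


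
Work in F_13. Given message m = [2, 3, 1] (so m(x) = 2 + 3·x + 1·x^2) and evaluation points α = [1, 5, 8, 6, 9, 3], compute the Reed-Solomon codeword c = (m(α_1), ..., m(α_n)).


c = [6, 3, 12, 4, 6, 7]

Message polynomial: m(x) = 2 + 3·x + 1·x^2 (mod 13).
For each evaluation point α_i, compute m(α_i) mod 13:
  α_1 = 1: Horner steps 1 → 4 → 6, so m(1) = 6.
  α_2 = 5: Horner steps 1 → 8 → 3, so m(5) = 3.
  α_3 = 8: Horner steps 1 → 11 → 12, so m(8) = 12.
  α_4 = 6: Horner steps 1 → 9 → 4, so m(6) = 4.
  α_5 = 9: Horner steps 1 → 12 → 6, so m(9) = 6.
  α_6 = 3: Horner steps 1 → 6 → 7, so m(3) = 7.
Codeword c = [6, 3, 12, 4, 6, 7] ∈ F_13^6.


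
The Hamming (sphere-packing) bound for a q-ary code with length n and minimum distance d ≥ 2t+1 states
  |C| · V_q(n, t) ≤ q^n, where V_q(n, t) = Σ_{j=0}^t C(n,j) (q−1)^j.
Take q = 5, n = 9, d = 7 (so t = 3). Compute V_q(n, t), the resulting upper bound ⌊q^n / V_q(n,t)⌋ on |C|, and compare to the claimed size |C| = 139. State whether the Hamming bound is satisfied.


V_q(n, t) = 5989, q^n = 1953125, Hamming bound = 326, |C| = 139 ≤ bound (satisfied).

Step 1: Compute V_q(n, t) = Σ_{j=0}^3 C(n, j) (q−1)^j.
  j = 0: C(9,0)·(4)^0 = 1·1 = 1.
  j = 1: C(9,1)·(4)^1 = 9·4 = 36.
  j = 2: C(9,2)·(4)^2 = 36·16 = 576.
  j = 3: C(9,3)·(4)^3 = 84·64 = 5376.
  V_q(n, t) = 1 + 36 + 576 + 5376 = 5989.
Step 2: q^n = 5^9 = 1953125.
Step 3: Hamming bound ⌊q^n / V_q(n,t)⌋ = ⌊1953125/5989⌋ = 326.
Step 4: Compare |C| = 139 to 326: satisfied.
The claimed |C| lies below the Hamming bound.


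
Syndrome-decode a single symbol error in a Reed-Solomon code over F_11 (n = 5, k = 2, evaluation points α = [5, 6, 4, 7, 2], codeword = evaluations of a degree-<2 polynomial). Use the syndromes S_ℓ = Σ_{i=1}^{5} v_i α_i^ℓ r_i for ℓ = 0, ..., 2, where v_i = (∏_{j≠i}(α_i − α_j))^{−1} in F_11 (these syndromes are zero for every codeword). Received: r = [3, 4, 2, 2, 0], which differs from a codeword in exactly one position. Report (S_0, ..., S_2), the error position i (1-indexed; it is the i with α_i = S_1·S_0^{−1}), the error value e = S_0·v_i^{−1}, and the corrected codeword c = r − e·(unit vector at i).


S = (1, 7, 5), error at position 4, error magnitude e = 8, c = [3, 4, 2, 5, 0].

Step 1: column multipliers v_i = (∏_{j≠i}(α_i − α_j))^{−1} mod 11.
  i = 1 (α = 5): (5−6)(5−4)(5−7)(5−2) = (−1)·1·(−2)·3 = 6 ≡ 6, so v_1 = 6^{−1} = 2 (mod 11).
  i = 2 (α = 6): (6−5)(6−4)(6−7)(6−2) = 1·2·(−1)·4 = −8 ≡ 3, so v_2 = 3^{−1} = 4 (mod 11).
  i = 3 (α = 4): (4−5)(4−6)(4−7)(4−2) = (−1)·(−2)·(−3)·2 = −12 ≡ 10, so v_3 = 10^{−1} = 10 (mod 11).
  i = 4 (α = 7): (7−5)(7−6)(7−4)(7−2) = 2·1·3·5 = 30 ≡ 8, so v_4 = 8^{−1} = 7 (mod 11).
  i = 5 (α = 2): (2−5)(2−6)(2−4)(2−7) = (−3)·(−4)·(−2)·(−5) = 120 ≡ 10, so v_5 = 10^{−1} = 10 (mod 11).
  v = [2, 4, 10, 7, 10].
Step 2: syndromes of r = [3, 4, 2, 2, 0] (all sums mod 11).
  S_0 = Σ v_i r_i = 2·3 + 4·4 + 10·2 + 7·2 + 10·0 = 56 ≡ 1.
  S_1 = Σ v_i α_i r_i = 2·5·3 + 4·6·4 + 10·4·2 + 7·7·2 + 10·2·0 = 304 ≡ 7.
  α_i^2 mod 11 = [3, 3, 5, 5, 4].
  S_2 = Σ v_i α_i^2 r_i = 2·3·3 + 4·3·4 + 10·5·2 + 7·5·2 + 10·4·0 = 236 ≡ 5.
  S = (1, 7, 5) ≠ 0, so r is not a codeword (an error is present).
Step 3: locate the error. For a single error e at position i, S_ℓ = v_i·e·α_i^ℓ, so α_err = S_1/S_0.
  S_0^{−1} = 1^{−1} = 1 (mod 11), so α_err = 7·1 = 7 ≡ 7 = α_4. Error position i = 4.
  Consistency check: S_2/S_1 = 5·8 = 40 ≡ 7 = α_err ✓ (single-error assumption holds).
Step 4: error magnitude e = S_0/v_4 = S_0·∏_{j≠4}(α_4 − α_j) = 1·8 = 8 ≡ 8 (mod 11).
Step 5: correct position 4: c_4 = r_4 − e = 2 − 8 ≡ 5 (mod 11). Hence c = [3, 4, 2, 5, 0].
  Check: interpolating c through the α_i gives m(x) = 9 + 1·x (degree < 2) with m(α_i) = c_i for every i, so c is indeed a codeword.


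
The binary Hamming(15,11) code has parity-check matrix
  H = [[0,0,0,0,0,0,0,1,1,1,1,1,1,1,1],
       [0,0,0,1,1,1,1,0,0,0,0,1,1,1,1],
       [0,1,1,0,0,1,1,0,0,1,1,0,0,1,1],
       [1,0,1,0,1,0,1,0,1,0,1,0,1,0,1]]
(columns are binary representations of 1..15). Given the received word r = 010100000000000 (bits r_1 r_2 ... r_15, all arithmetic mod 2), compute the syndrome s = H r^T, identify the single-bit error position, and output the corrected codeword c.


s = (0, 1, 1, 0)^T, error position = 6, corrected codeword c = 010101000000000

Compute s = H r^T mod 2 one row at a time:
  s_1 = 0 + 0 + 0 + 0 + 0 + 0 + 0 + 0 = 0 ≡ 0 (mod 2).
  s_2 = 1 + 0 + 0 + 0 + 0 + 0 + 0 + 0 = 1 ≡ 1 (mod 2).
  s_3 = 1 + 0 + 0 + 0 + 0 + 0 + 0 + 0 = 1 ≡ 1 (mod 2).
  s_4 = 0 + 0 + 0 + 0 + 0 + 0 + 0 + 0 = 0 ≡ 0 (mod 2).
s = (0, 1, 1, 0)^T — this equals column 6 of H (binary 0110), so error is at position 6.
Correct: flip bit 6 of r = 010100000000000 to get c = 010101000000000.


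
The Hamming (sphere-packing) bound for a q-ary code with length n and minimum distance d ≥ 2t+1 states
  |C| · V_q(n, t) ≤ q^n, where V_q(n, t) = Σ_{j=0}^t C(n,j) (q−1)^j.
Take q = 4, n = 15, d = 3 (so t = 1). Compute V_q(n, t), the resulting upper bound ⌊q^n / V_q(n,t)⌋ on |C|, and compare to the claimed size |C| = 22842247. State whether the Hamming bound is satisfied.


V_q(n, t) = 46, q^n = 1073741824, Hamming bound = 23342213, |C| = 22842247 ≤ bound (satisfied).

Step 1: Compute V_q(n, t) = Σ_{j=0}^1 C(n, j) (q−1)^j.
  j = 0: C(15,0)·(3)^0 = 1·1 = 1.
  j = 1: C(15,1)·(3)^1 = 15·3 = 45.
  V_q(n, t) = 1 + 45 = 46.
Step 2: q^n = 4^15 = 1073741824.
Step 3: Hamming bound ⌊q^n / V_q(n,t)⌋ = ⌊1073741824/46⌋ = 23342213.
Step 4: Compare |C| = 22842247 to 23342213: satisfied.
The claimed |C| lies below the Hamming bound.


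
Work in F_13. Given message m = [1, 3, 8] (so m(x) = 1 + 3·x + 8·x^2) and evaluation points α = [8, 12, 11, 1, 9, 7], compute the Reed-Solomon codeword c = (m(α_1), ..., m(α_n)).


c = [4, 6, 1, 12, 0, 11]

Message polynomial: m(x) = 1 + 3·x + 8·x^2 (mod 13).
For each evaluation point α_i, compute m(α_i) mod 13:
  α_1 = 8: Horner steps 8 → 2 → 4, so m(8) = 4.
  α_2 = 12: Horner steps 8 → 8 → 6, so m(12) = 6.
  α_3 = 11: Horner steps 8 → 0 → 1, so m(11) = 1.
  α_4 = 1: Horner steps 8 → 11 → 12, so m(1) = 12.
  α_5 = 9: Horner steps 8 → 10 → 0, so m(9) = 0.
  α_6 = 7: Horner steps 8 → 7 → 11, so m(7) = 11.
Codeword c = [4, 6, 1, 12, 0, 11] ∈ F_13^6.


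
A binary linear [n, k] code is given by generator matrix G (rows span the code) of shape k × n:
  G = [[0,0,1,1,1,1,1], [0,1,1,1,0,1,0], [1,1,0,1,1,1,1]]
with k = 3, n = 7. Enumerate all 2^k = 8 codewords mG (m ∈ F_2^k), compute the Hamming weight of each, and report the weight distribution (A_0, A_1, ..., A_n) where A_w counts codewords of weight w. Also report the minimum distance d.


Weight distribution: A_0 = 1, A_3 = 3, A_4 = 2, A_5 = 1, A_6 = 1. Minimum distance d = 3.

Enumerate all 2^3 = 8 messages m ∈ F_2^3.
For each, compute codeword c = mG in F_2^7, then tally its weight.
  m = 000 → c = 0000000, weight = 0.
  m = 100 → c = 0011111, weight = 5.
  m = 010 → c = 0111010, weight = 4.
  m = 110 → c = 0100101, weight = 3.
  m = 001 → c = 1101111, weight = 6.
  m = 101 → c = 1110000, weight = 3.
  m = 011 → c = 1010101, weight = 4.
  m = 111 → c = 1001010, weight = 3.
Tally weights:
  weight 0: 1 codewords.
  weight 3: 3 codewords.
  weight 4: 2 codewords.
  weight 5: 1 codewords.
  weight 6: 1 codewords.
Minimum distance d = smallest w > 0 with A_w > 0 = 3.
Sanity: Σ A_w = 8 = 2^3 = 8 ✓.


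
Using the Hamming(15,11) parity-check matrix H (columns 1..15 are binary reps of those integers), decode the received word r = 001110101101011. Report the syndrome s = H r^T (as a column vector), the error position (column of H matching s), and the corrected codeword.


s = (1, 0, 1, 1)^T, error position = 11, corrected codeword c = 001110101111011

Compute s = H r^T mod 2 one row at a time:
  s_1 = 0 + 1 + 1 + 0 + 1 + 0 + 1 + 1 = 5 ≡ 1 (mod 2).
  s_2 = 1 + 1 + 0 + 1 + 1 + 0 + 1 + 1 = 6 ≡ 0 (mod 2).
  s_3 = 0 + 1 + 0 + 1 + 1 + 0 + 1 + 1 = 5 ≡ 1 (mod 2).
  s_4 = 0 + 1 + 1 + 1 + 1 + 0 + 0 + 1 = 5 ≡ 1 (mod 2).
s = (1, 0, 1, 1)^T — this equals column 11 of H (binary 1011), so error is at position 11.
Correct: flip bit 11 of r = 001110101101011 to get c = 001110101111011.


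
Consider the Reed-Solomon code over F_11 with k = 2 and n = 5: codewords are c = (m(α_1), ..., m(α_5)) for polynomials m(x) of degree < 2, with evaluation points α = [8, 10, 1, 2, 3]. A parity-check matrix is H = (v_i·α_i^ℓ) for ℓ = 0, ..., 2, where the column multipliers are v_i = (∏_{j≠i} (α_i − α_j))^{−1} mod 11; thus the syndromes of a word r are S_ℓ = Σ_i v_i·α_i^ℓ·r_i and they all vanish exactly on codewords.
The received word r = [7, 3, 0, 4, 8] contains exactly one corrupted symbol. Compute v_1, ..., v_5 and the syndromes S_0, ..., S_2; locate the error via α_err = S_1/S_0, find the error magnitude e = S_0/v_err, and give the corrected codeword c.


S = (5, 7, 1), error at position 1, error magnitude e = 1, c = [6, 3, 0, 4, 8].

Step 1: column multipliers v_i = (∏_{j≠i}(α_i − α_j))^{−1} mod 11.
  i = 1 (α = 8): (8−10)(8−1)(8−2)(8−3) = (−2)·7·6·5 = −420 ≡ 9, so v_1 = 9^{−1} = 5 (mod 11).
  i = 2 (α = 10): (10−8)(10−1)(10−2)(10−3) = 2·9·8·7 = 1008 ≡ 7, so v_2 = 7^{−1} = 8 (mod 11).
  i = 3 (α = 1): (1−8)(1−10)(1−2)(1−3) = (−7)·(−9)·(−1)·(−2) = 126 ≡ 5, so v_3 = 5^{−1} = 9 (mod 11).
  i = 4 (α = 2): (2−8)(2−10)(2−1)(2−3) = (−6)·(−8)·1·(−1) = −48 ≡ 7, so v_4 = 7^{−1} = 8 (mod 11).
  i = 5 (α = 3): (3−8)(3−10)(3−1)(3−2) = (−5)·(−7)·2·1 = 70 ≡ 4, so v_5 = 4^{−1} = 3 (mod 11).
  v = [5, 8, 9, 8, 3].
Step 2: syndromes of r = [7, 3, 0, 4, 8] (all sums mod 11).
  S_0 = Σ v_i r_i = 5·7 + 8·3 + 9·0 + 8·4 + 3·8 = 115 ≡ 5.
  S_1 = Σ v_i α_i r_i = 5·8·7 + 8·10·3 + 9·1·0 + 8·2·4 + 3·3·8 = 656 ≡ 7.
  α_i^2 mod 11 = [9, 1, 1, 4, 9].
  S_2 = Σ v_i α_i^2 r_i = 5·9·7 + 8·1·3 + 9·1·0 + 8·4·4 + 3·9·8 = 683 ≡ 1.
  S = (5, 7, 1) ≠ 0, so r is not a codeword (an error is present).
Step 3: locate the error. For a single error e at position i, S_ℓ = v_i·e·α_i^ℓ, so α_err = S_1/S_0.
  S_0^{−1} = 5^{−1} = 9 (mod 11), so α_err = 7·9 = 63 ≡ 8 = α_1. Error position i = 1.
  Consistency check: S_2/S_1 = 1·8 = 8 ≡ 8 = α_err ✓ (single-error assumption holds).
Step 4: error magnitude e = S_0/v_1 = S_0·∏_{j≠1}(α_1 − α_j) = 5·9 = 45 ≡ 1 (mod 11).
Step 5: correct position 1: c_1 = r_1 − e = 7 − 1 ≡ 6 (mod 11). Hence c = [6, 3, 0, 4, 8].
  Check: interpolating c through the α_i gives m(x) = 7 + 4·x (degree < 2) with m(α_i) = c_i for every i, so c is indeed a codeword.


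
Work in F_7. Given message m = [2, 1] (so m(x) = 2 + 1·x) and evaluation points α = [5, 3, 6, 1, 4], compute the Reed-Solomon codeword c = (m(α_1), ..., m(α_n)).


c = [0, 5, 1, 3, 6]

Message polynomial: m(x) = 2 + 1·x (mod 7).
For each evaluation point α_i, compute m(α_i) mod 7:
  α_1 = 5: Horner steps 1 → 0, so m(5) = 0.
  α_2 = 3: Horner steps 1 → 5, so m(3) = 5.
  α_3 = 6: Horner steps 1 → 1, so m(6) = 1.
  α_4 = 1: Horner steps 1 → 3, so m(1) = 3.
  α_5 = 4: Horner steps 1 → 6, so m(4) = 6.
Codeword c = [0, 5, 1, 3, 6] ∈ F_7^5.


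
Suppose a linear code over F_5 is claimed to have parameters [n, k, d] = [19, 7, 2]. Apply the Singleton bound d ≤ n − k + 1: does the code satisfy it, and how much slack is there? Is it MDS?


Singleton RHS = n − k + 1 = 13, slack = 11, bound satisfied, not MDS.

Singleton bound: d ≤ n − k + 1.
Here n = 19, k = 7, so n − k + 1 = 13.
Given d = 2, check d ≤ 13: YES.
Slack = (n − k + 1) − d = 11.
The code is NOT MDS (slack = 11 > 0).
Description: the claimed parameters are [19, 7, 2]_5; such a code would be non-MDS.


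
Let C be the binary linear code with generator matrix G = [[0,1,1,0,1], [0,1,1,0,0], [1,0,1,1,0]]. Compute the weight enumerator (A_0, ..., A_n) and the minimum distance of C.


Weight distribution: A_0 = 1, A_1 = 1, A_2 = 1, A_3 = 3, A_4 = 2. Minimum distance d = 1.

Enumerate all 2^3 = 8 messages m ∈ F_2^3.
For each, compute codeword c = mG in F_2^5, then tally its weight.
  m = 000 → c = 00000, weight = 0.
  m = 100 → c = 01101, weight = 3.
  m = 010 → c = 01100, weight = 2.
  m = 110 → c = 00001, weight = 1.
  m = 001 → c = 10110, weight = 3.
  m = 101 → c = 11011, weight = 4.
  m = 011 → c = 11010, weight = 3.
  m = 111 → c = 10111, weight = 4.
Tally weights:
  weight 0: 1 codewords.
  weight 1: 1 codewords.
  weight 2: 1 codewords.
  weight 3: 3 codewords.
  weight 4: 2 codewords.
Minimum distance d = smallest w > 0 with A_w > 0 = 1.
Sanity: Σ A_w = 8 = 2^3 = 8 ✓.


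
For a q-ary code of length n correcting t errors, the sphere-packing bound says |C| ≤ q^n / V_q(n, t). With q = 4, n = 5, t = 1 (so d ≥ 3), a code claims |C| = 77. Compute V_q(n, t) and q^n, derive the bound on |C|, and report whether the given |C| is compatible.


V_q(n, t) = 16, q^n = 1024, Hamming bound = 64, |C| = 77 > bound (violated).

Step 1: Compute V_q(n, t) = Σ_{j=0}^1 C(n, j) (q−1)^j.
  j = 0: C(5,0)·(3)^0 = 1·1 = 1.
  j = 1: C(5,1)·(3)^1 = 5·3 = 15.
  V_q(n, t) = 1 + 15 = 16.
Step 2: q^n = 4^5 = 1024.
Step 3: Hamming bound ⌊q^n / V_q(n,t)⌋ = ⌊1024/16⌋ = 64.
Step 4: Compare |C| = 77 to 64: violated.
The claimed |C| lies above the Hamming bound, so no 4-ary code of length 5 with d ≥ 3 can have 77 codewords.


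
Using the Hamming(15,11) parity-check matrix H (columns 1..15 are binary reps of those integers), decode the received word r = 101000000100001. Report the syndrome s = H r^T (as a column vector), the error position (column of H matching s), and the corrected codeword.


s = (0, 1, 1, 1)^T, error position = 7, corrected codeword c = 101000100100001

Compute s = H r^T mod 2 one row at a time:
  s_1 = 0 + 0 + 1 + 0 + 0 + 0 + 0 + 1 = 2 ≡ 0 (mod 2).
  s_2 = 0 + 0 + 0 + 0 + 0 + 0 + 0 + 1 = 1 ≡ 1 (mod 2).
  s_3 = 0 + 1 + 0 + 0 + 1 + 0 + 0 + 1 = 3 ≡ 1 (mod 2).
  s_4 = 1 + 1 + 0 + 0 + 0 + 0 + 0 + 1 = 3 ≡ 1 (mod 2).
s = (0, 1, 1, 1)^T — this equals column 7 of H (binary 0111), so error is at position 7.
Correct: flip bit 7 of r = 101000000100001 to get c = 101000100100001.


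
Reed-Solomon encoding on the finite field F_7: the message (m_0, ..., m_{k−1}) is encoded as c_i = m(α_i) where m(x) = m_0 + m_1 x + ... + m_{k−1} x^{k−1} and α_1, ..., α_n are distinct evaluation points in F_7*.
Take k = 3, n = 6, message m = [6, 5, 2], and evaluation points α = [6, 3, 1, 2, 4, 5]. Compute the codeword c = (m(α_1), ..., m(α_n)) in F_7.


c = [3, 4, 6, 3, 2, 4]

Message polynomial: m(x) = 6 + 5·x + 2·x^2 (mod 7).
For each evaluation point α_i, compute m(α_i) mod 7:
  α_1 = 6: Horner steps 2 → 3 → 3, so m(6) = 3.
  α_2 = 3: Horner steps 2 → 4 → 4, so m(3) = 4.
  α_3 = 1: Horner steps 2 → 0 → 6, so m(1) = 6.
  α_4 = 2: Horner steps 2 → 2 → 3, so m(2) = 3.
  α_5 = 4: Horner steps 2 → 6 → 2, so m(4) = 2.
  α_6 = 5: Horner steps 2 → 1 → 4, so m(5) = 4.
Codeword c = [3, 4, 6, 3, 2, 4] ∈ F_7^6.


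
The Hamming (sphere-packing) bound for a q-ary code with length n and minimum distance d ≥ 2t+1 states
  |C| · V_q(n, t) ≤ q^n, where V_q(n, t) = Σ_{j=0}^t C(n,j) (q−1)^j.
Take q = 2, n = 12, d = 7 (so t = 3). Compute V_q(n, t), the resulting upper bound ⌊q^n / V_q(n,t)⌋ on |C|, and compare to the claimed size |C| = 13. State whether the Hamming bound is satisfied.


V_q(n, t) = 299, q^n = 4096, Hamming bound = 13, |C| = 13 ≤ bound (satisfied).

Step 1: Compute V_q(n, t) = Σ_{j=0}^3 C(n, j) (q−1)^j.
  j = 0: C(12,0)·(1)^0 = 1·1 = 1.
  j = 1: C(12,1)·(1)^1 = 12·1 = 12.
  j = 2: C(12,2)·(1)^2 = 66·1 = 66.
  j = 3: C(12,3)·(1)^3 = 220·1 = 220.
  V_q(n, t) = 1 + 12 + 66 + 220 = 299.
Step 2: q^n = 2^12 = 4096.
Step 3: Hamming bound ⌊q^n / V_q(n,t)⌋ = ⌊4096/299⌋ = 13.
Step 4: Compare |C| = 13 to 13: satisfied.
The claimed |C| lies at the Hamming bound (tight).


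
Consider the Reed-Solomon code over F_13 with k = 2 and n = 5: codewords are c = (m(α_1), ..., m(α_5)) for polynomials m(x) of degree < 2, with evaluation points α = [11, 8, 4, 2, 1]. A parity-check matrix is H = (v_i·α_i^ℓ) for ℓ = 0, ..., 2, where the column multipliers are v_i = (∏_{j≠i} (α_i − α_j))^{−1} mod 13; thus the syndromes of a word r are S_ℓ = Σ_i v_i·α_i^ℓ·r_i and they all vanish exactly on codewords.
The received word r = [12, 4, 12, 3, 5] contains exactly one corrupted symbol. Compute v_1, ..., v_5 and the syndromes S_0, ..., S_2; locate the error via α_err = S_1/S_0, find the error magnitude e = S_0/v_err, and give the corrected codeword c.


S = (8, 10, 6), error at position 1, error magnitude e = 1, c = [11, 4, 12, 3, 5].

Step 1: column multipliers v_i = (∏_{j≠i}(α_i − α_j))^{−1} mod 13.
  i = 1 (α = 11): (11−8)(11−4)(11−2)(11−1) = 3·7·9·10 = 1890 ≡ 5, so v_1 = 5^{−1} = 8 (mod 13).
  i = 2 (α = 8): (8−11)(8−4)(8−2)(8−1) = (−3)·4·6·7 = −504 ≡ 3, so v_2 = 3^{−1} = 9 (mod 13).
  i = 3 (α = 4): (4−11)(4−8)(4−2)(4−1) = (−7)·(−4)·2·3 = 168 ≡ 12, so v_3 = 12^{−1} = 12 (mod 13).
  i = 4 (α = 2): (2−11)(2−8)(2−4)(2−1) = (−9)·(−6)·(−2)·1 = −108 ≡ 9, so v_4 = 9^{−1} = 3 (mod 13).
  i = 5 (α = 1): (1−11)(1−8)(1−4)(1−2) = (−10)·(−7)·(−3)·(−1) = 210 ≡ 2, so v_5 = 2^{−1} = 7 (mod 13).
  v = [8, 9, 12, 3, 7].
Step 2: syndromes of r = [12, 4, 12, 3, 5] (all sums mod 13).
  S_0 = Σ v_i r_i = 8·12 + 9·4 + 12·12 + 3·3 + 7·5 = 320 ≡ 8.
  S_1 = Σ v_i α_i r_i = 8·11·12 + 9·8·4 + 12·4·12 + 3·2·3 + 7·1·5 = 1973 ≡ 10.
  α_i^2 mod 13 = [4, 12, 3, 4, 1].
  S_2 = Σ v_i α_i^2 r_i = 8·4·12 + 9·12·4 + 12·3·12 + 3·4·3 + 7·1·5 = 1319 ≡ 6.
  S = (8, 10, 6) ≠ 0, so r is not a codeword (an error is present).
Step 3: locate the error. For a single error e at position i, S_ℓ = v_i·e·α_i^ℓ, so α_err = S_1/S_0.
  S_0^{−1} = 8^{−1} = 5 (mod 13), so α_err = 10·5 = 50 ≡ 11 = α_1. Error position i = 1.
  Consistency check: S_2/S_1 = 6·4 = 24 ≡ 11 = α_err ✓ (single-error assumption holds).
Step 4: error magnitude e = S_0/v_1 = S_0·∏_{j≠1}(α_1 − α_j) = 8·5 = 40 ≡ 1 (mod 13).
Step 5: correct position 1: c_1 = r_1 − e = 12 − 1 ≡ 11 (mod 13). Hence c = [11, 4, 12, 3, 5].
  Check: interpolating c through the α_i gives m(x) = 7 + 11·x (degree < 2) with m(α_i) = c_i for every i, so c is indeed a codeword.


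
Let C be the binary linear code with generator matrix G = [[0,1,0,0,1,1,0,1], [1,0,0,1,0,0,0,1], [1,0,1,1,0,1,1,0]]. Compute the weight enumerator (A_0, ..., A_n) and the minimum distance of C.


Weight distribution: A_0 = 1, A_3 = 1, A_4 = 3, A_5 = 2, A_7 = 1. Minimum distance d = 3.

Enumerate all 2^3 = 8 messages m ∈ F_2^3.
For each, compute codeword c = mG in F_2^8, then tally its weight.
  m = 000 → c = 00000000, weight = 0.
  m = 100 → c = 01001101, weight = 4.
  m = 010 → c = 10010001, weight = 3.
  m = 110 → c = 11011100, weight = 5.
  m = 001 → c = 10110110, weight = 5.
  m = 101 → c = 11111011, weight = 7.
  m = 011 → c = 00100111, weight = 4.
  m = 111 → c = 01101010, weight = 4.
Tally weights:
  weight 0: 1 codewords.
  weight 3: 1 codewords.
  weight 4: 3 codewords.
  weight 5: 2 codewords.
  weight 7: 1 codewords.
Minimum distance d = smallest w > 0 with A_w > 0 = 3.
Sanity: Σ A_w = 8 = 2^3 = 8 ✓.


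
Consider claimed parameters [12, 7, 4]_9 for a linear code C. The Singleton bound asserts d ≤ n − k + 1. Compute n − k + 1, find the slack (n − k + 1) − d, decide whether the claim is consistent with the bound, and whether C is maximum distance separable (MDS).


Singleton RHS = n − k + 1 = 6, slack = 2, bound satisfied, not MDS.

Singleton bound: d ≤ n − k + 1.
Here n = 12, k = 7, so n − k + 1 = 6.
Given d = 4, check d ≤ 6: YES.
Slack = (n − k + 1) − d = 2.
The code is NOT MDS (slack = 2 > 0).
Description: the claimed parameters are [12, 7, 4]_9; such a code would be non-MDS.


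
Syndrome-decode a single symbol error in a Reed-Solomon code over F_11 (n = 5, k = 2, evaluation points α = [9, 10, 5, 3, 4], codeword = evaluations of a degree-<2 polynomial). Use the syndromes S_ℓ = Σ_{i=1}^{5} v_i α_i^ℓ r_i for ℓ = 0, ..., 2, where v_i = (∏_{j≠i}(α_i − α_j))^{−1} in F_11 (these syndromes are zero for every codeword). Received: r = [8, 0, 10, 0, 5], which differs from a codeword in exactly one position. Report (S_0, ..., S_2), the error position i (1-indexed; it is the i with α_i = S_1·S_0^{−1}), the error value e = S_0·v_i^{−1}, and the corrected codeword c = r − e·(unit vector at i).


S = (9, 2, 9), error at position 2, error magnitude e = 9, c = [8, 2, 10, 0, 5].

Step 1: column multipliers v_i = (∏_{j≠i}(α_i − α_j))^{−1} mod 11.
  i = 1 (α = 9): (9−10)(9−5)(9−3)(9−4) = (−1)·4·6·5 = −120 ≡ 1, so v_1 = 1^{−1} = 1 (mod 11).
  i = 2 (α = 10): (10−9)(10−5)(10−3)(10−4) = 1·5·7·6 = 210 ≡ 1, so v_2 = 1^{−1} = 1 (mod 11).
  i = 3 (α = 5): (5−9)(5−10)(5−3)(5−4) = (−4)·(−5)·2·1 = 40 ≡ 7, so v_3 = 7^{−1} = 8 (mod 11).
  i = 4 (α = 3): (3−9)(3−10)(3−5)(3−4) = (−6)·(−7)·(−2)·(−1) = 84 ≡ 7, so v_4 = 7^{−1} = 8 (mod 11).
  i = 5 (α = 4): (4−9)(4−10)(4−5)(4−3) = (−5)·(−6)·(−1)·1 = −30 ≡ 3, so v_5 = 3^{−1} = 4 (mod 11).
  v = [1, 1, 8, 8, 4].
Step 2: syndromes of r = [8, 0, 10, 0, 5] (all sums mod 11).
  S_0 = Σ v_i r_i = 1·8 + 1·0 + 8·10 + 8·0 + 4·5 = 108 ≡ 9.
  S_1 = Σ v_i α_i r_i = 1·9·8 + 1·10·0 + 8·5·10 + 8·3·0 + 4·4·5 = 552 ≡ 2.
  α_i^2 mod 11 = [4, 1, 3, 9, 5].
  S_2 = Σ v_i α_i^2 r_i = 1·4·8 + 1·1·0 + 8·3·10 + 8·9·0 + 4·5·5 = 372 ≡ 9.
  S = (9, 2, 9) ≠ 0, so r is not a codeword (an error is present).
Step 3: locate the error. For a single error e at position i, S_ℓ = v_i·e·α_i^ℓ, so α_err = S_1/S_0.
  S_0^{−1} = 9^{−1} = 5 (mod 11), so α_err = 2·5 = 10 ≡ 10 = α_2. Error position i = 2.
  Consistency check: S_2/S_1 = 9·6 = 54 ≡ 10 = α_err ✓ (single-error assumption holds).
Step 4: error magnitude e = S_0/v_2 = S_0·∏_{j≠2}(α_2 − α_j) = 9·1 = 9 ≡ 9 (mod 11).
Step 5: correct position 2: c_2 = r_2 − e = 0 − 9 ≡ 2 (mod 11). Hence c = [8, 2, 10, 0, 5].
  Check: interpolating c through the α_i gives m(x) = 7 + 5·x (degree < 2) with m(α_i) = c_i for every i, so c is indeed a codeword.
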